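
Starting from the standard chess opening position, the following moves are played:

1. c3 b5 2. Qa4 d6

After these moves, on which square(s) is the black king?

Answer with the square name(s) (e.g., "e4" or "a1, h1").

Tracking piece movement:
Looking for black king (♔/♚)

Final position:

  a b c d e f g h
  ─────────────────
8│♜ ♞ ♝ ♛ ♚ ♝ ♞ ♜│8
7│♟ · ♟ · ♟ ♟ ♟ ♟│7
6│· · · ♟ · · · ·│6
5│· ♟ · · · · · ·│5
4│♕ · · · · · · ·│4
3│· · ♙ · · · · ·│3
2│♙ ♙ · ♙ ♙ ♙ ♙ ♙│2
1│♖ ♘ ♗ · ♔ ♗ ♘ ♖│1
  ─────────────────
  a b c d e f g h


e8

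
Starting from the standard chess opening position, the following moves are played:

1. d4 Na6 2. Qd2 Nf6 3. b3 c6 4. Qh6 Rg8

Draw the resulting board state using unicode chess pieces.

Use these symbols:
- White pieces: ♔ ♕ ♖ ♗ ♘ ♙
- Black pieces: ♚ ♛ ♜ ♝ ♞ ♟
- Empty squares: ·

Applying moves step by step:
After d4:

♜ ♞ ♝ ♛ ♚ ♝ ♞ ♜
♟ ♟ ♟ ♟ ♟ ♟ ♟ ♟
· · · · · · · ·
· · · · · · · ·
· · · ♙ · · · ·
· · · · · · · ·
♙ ♙ ♙ · ♙ ♙ ♙ ♙
♖ ♘ ♗ ♕ ♔ ♗ ♘ ♖


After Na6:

♜ · ♝ ♛ ♚ ♝ ♞ ♜
♟ ♟ ♟ ♟ ♟ ♟ ♟ ♟
♞ · · · · · · ·
· · · · · · · ·
· · · ♙ · · · ·
· · · · · · · ·
♙ ♙ ♙ · ♙ ♙ ♙ ♙
♖ ♘ ♗ ♕ ♔ ♗ ♘ ♖


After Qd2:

♜ · ♝ ♛ ♚ ♝ ♞ ♜
♟ ♟ ♟ ♟ ♟ ♟ ♟ ♟
♞ · · · · · · ·
· · · · · · · ·
· · · ♙ · · · ·
· · · · · · · ·
♙ ♙ ♙ ♕ ♙ ♙ ♙ ♙
♖ ♘ ♗ · ♔ ♗ ♘ ♖


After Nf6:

♜ · ♝ ♛ ♚ ♝ · ♜
♟ ♟ ♟ ♟ ♟ ♟ ♟ ♟
♞ · · · · ♞ · ·
· · · · · · · ·
· · · ♙ · · · ·
· · · · · · · ·
♙ ♙ ♙ ♕ ♙ ♙ ♙ ♙
♖ ♘ ♗ · ♔ ♗ ♘ ♖


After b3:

♜ · ♝ ♛ ♚ ♝ · ♜
♟ ♟ ♟ ♟ ♟ ♟ ♟ ♟
♞ · · · · ♞ · ·
· · · · · · · ·
· · · ♙ · · · ·
· ♙ · · · · · ·
♙ · ♙ ♕ ♙ ♙ ♙ ♙
♖ ♘ ♗ · ♔ ♗ ♘ ♖


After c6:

♜ · ♝ ♛ ♚ ♝ · ♜
♟ ♟ · ♟ ♟ ♟ ♟ ♟
♞ · ♟ · · ♞ · ·
· · · · · · · ·
· · · ♙ · · · ·
· ♙ · · · · · ·
♙ · ♙ ♕ ♙ ♙ ♙ ♙
♖ ♘ ♗ · ♔ ♗ ♘ ♖


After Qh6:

♜ · ♝ ♛ ♚ ♝ · ♜
♟ ♟ · ♟ ♟ ♟ ♟ ♟
♞ · ♟ · · ♞ · ♕
· · · · · · · ·
· · · ♙ · · · ·
· ♙ · · · · · ·
♙ · ♙ · ♙ ♙ ♙ ♙
♖ ♘ ♗ · ♔ ♗ ♘ ♖


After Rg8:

♜ · ♝ ♛ ♚ ♝ ♜ ·
♟ ♟ · ♟ ♟ ♟ ♟ ♟
♞ · ♟ · · ♞ · ♕
· · · · · · · ·
· · · ♙ · · · ·
· ♙ · · · · · ·
♙ · ♙ · ♙ ♙ ♙ ♙
♖ ♘ ♗ · ♔ ♗ ♘ ♖



  a b c d e f g h
  ─────────────────
8│♜ · ♝ ♛ ♚ ♝ ♜ ·│8
7│♟ ♟ · ♟ ♟ ♟ ♟ ♟│7
6│♞ · ♟ · · ♞ · ♕│6
5│· · · · · · · ·│5
4│· · · ♙ · · · ·│4
3│· ♙ · · · · · ·│3
2│♙ · ♙ · ♙ ♙ ♙ ♙│2
1│♖ ♘ ♗ · ♔ ♗ ♘ ♖│1
  ─────────────────
  a b c d e f g h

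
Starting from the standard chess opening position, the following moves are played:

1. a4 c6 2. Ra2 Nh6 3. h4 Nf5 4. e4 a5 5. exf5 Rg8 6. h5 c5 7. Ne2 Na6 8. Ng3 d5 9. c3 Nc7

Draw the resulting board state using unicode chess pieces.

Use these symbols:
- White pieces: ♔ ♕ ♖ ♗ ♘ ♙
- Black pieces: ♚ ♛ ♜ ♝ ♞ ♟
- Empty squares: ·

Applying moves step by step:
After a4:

♜ ♞ ♝ ♛ ♚ ♝ ♞ ♜
♟ ♟ ♟ ♟ ♟ ♟ ♟ ♟
· · · · · · · ·
· · · · · · · ·
♙ · · · · · · ·
· · · · · · · ·
· ♙ ♙ ♙ ♙ ♙ ♙ ♙
♖ ♘ ♗ ♕ ♔ ♗ ♘ ♖


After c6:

♜ ♞ ♝ ♛ ♚ ♝ ♞ ♜
♟ ♟ · ♟ ♟ ♟ ♟ ♟
· · ♟ · · · · ·
· · · · · · · ·
♙ · · · · · · ·
· · · · · · · ·
· ♙ ♙ ♙ ♙ ♙ ♙ ♙
♖ ♘ ♗ ♕ ♔ ♗ ♘ ♖


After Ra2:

♜ ♞ ♝ ♛ ♚ ♝ ♞ ♜
♟ ♟ · ♟ ♟ ♟ ♟ ♟
· · ♟ · · · · ·
· · · · · · · ·
♙ · · · · · · ·
· · · · · · · ·
♖ ♙ ♙ ♙ ♙ ♙ ♙ ♙
· ♘ ♗ ♕ ♔ ♗ ♘ ♖


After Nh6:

♜ ♞ ♝ ♛ ♚ ♝ · ♜
♟ ♟ · ♟ ♟ ♟ ♟ ♟
· · ♟ · · · · ♞
· · · · · · · ·
♙ · · · · · · ·
· · · · · · · ·
♖ ♙ ♙ ♙ ♙ ♙ ♙ ♙
· ♘ ♗ ♕ ♔ ♗ ♘ ♖


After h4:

♜ ♞ ♝ ♛ ♚ ♝ · ♜
♟ ♟ · ♟ ♟ ♟ ♟ ♟
· · ♟ · · · · ♞
· · · · · · · ·
♙ · · · · · · ♙
· · · · · · · ·
♖ ♙ ♙ ♙ ♙ ♙ ♙ ·
· ♘ ♗ ♕ ♔ ♗ ♘ ♖


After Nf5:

♜ ♞ ♝ ♛ ♚ ♝ · ♜
♟ ♟ · ♟ ♟ ♟ ♟ ♟
· · ♟ · · · · ·
· · · · · ♞ · ·
♙ · · · · · · ♙
· · · · · · · ·
♖ ♙ ♙ ♙ ♙ ♙ ♙ ·
· ♘ ♗ ♕ ♔ ♗ ♘ ♖


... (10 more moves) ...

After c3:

♜ · ♝ ♛ ♚ ♝ ♜ ·
· ♟ · · ♟ ♟ ♟ ♟
♞ · · · · · · ·
♟ · ♟ ♟ · ♙ · ♙
♙ · · · · · · ·
· · ♙ · · · ♘ ·
♖ ♙ · ♙ · ♙ ♙ ·
· ♘ ♗ ♕ ♔ ♗ · ♖


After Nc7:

♜ · ♝ ♛ ♚ ♝ ♜ ·
· ♟ ♞ · ♟ ♟ ♟ ♟
· · · · · · · ·
♟ · ♟ ♟ · ♙ · ♙
♙ · · · · · · ·
· · ♙ · · · ♘ ·
♖ ♙ · ♙ · ♙ ♙ ·
· ♘ ♗ ♕ ♔ ♗ · ♖



  a b c d e f g h
  ─────────────────
8│♜ · ♝ ♛ ♚ ♝ ♜ ·│8
7│· ♟ ♞ · ♟ ♟ ♟ ♟│7
6│· · · · · · · ·│6
5│♟ · ♟ ♟ · ♙ · ♙│5
4│♙ · · · · · · ·│4
3│· · ♙ · · · ♘ ·│3
2│♖ ♙ · ♙ · ♙ ♙ ·│2
1│· ♘ ♗ ♕ ♔ ♗ · ♖│1
  ─────────────────
  a b c d e f g h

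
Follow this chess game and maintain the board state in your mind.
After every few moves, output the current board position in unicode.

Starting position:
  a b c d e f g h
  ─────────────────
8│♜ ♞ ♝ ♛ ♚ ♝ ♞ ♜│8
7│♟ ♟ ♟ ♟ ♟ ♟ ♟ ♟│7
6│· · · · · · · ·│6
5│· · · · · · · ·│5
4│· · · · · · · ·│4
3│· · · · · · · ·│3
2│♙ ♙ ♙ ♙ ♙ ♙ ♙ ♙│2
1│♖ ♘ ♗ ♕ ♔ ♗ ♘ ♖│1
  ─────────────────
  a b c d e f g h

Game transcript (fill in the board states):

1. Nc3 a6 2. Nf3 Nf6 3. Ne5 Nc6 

  a b c d e f g h
  ─────────────────
8│♜ · ♝ ♛ ♚ ♝ · ♜│8
7│· ♟ ♟ ♟ ♟ ♟ ♟ ♟│7
6│♟ · ♞ · · ♞ · ·│6
5│· · · · ♘ · · ·│5
4│· · · · · · · ·│4
3│· · ♘ · · · · ·│3
2│♙ ♙ ♙ ♙ ♙ ♙ ♙ ♙│2
1│♖ · ♗ ♕ ♔ ♗ · ♖│1
  ─────────────────
  a b c d e f g h

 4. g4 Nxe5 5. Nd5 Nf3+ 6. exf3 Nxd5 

  a b c d e f g h
  ─────────────────
8│♜ · ♝ ♛ ♚ ♝ · ♜│8
7│· ♟ ♟ ♟ ♟ ♟ ♟ ♟│7
6│♟ · · · · · · ·│6
5│· · · ♞ · · · ·│5
4│· · · · · · ♙ ·│4
3│· · · · · ♙ · ·│3
2│♙ ♙ ♙ ♙ · ♙ · ♙│2
1│♖ · ♗ ♕ ♔ ♗ · ♖│1
  ─────────────────
  a b c d e f g h

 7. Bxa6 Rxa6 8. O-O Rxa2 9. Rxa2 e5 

  a b c d e f g h
  ─────────────────
8│· · ♝ ♛ ♚ ♝ · ♜│8
7│· ♟ ♟ ♟ · ♟ ♟ ♟│7
6│· · · · · · · ·│6
5│· · · ♞ ♟ · · ·│5
4│· · · · · · ♙ ·│4
3│· · · · · ♙ · ·│3
2│♖ ♙ ♙ ♙ · ♙ · ♙│2
1│· · ♗ ♕ · ♖ ♔ ·│1
  ─────────────────
  a b c d e f g h

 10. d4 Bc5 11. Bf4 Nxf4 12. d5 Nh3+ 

  a b c d e f g h
  ─────────────────
8│· · ♝ ♛ ♚ · · ♜│8
7│· ♟ ♟ ♟ · ♟ ♟ ♟│7
6│· · · · · · · ·│6
5│· · ♝ ♙ ♟ · · ·│5
4│· · · · · · ♙ ·│4
3│· · · · · ♙ · ♞│3
2│♖ ♙ ♙ · · ♙ · ♙│2
1│· · · ♕ · ♖ ♔ ·│1
  ─────────────────
  a b c d e f g h

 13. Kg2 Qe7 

  a b c d e f g h
  ─────────────────
8│· · ♝ · ♚ · · ♜│8
7│· ♟ ♟ ♟ ♛ ♟ ♟ ♟│7
6│· · · · · · · ·│6
5│· · ♝ ♙ ♟ · · ·│5
4│· · · · · · ♙ ·│4
3│· · · · · ♙ · ♞│3
2│♖ ♙ ♙ · · ♙ ♔ ♙│2
1│· · · ♕ · ♖ · ·│1
  ─────────────────
  a b c d e f g h


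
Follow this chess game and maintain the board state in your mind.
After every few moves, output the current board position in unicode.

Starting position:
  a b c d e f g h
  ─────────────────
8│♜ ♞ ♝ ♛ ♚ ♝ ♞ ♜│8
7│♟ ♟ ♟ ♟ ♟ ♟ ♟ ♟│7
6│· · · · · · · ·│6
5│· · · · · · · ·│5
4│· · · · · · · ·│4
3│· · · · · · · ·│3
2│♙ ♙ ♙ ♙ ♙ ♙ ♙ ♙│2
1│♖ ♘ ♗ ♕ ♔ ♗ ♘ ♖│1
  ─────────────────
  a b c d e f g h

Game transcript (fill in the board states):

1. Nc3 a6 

  a b c d e f g h
  ─────────────────
8│♜ ♞ ♝ ♛ ♚ ♝ ♞ ♜│8
7│· ♟ ♟ ♟ ♟ ♟ ♟ ♟│7
6│♟ · · · · · · ·│6
5│· · · · · · · ·│5
4│· · · · · · · ·│4
3│· · ♘ · · · · ·│3
2│♙ ♙ ♙ ♙ ♙ ♙ ♙ ♙│2
1│♖ · ♗ ♕ ♔ ♗ ♘ ♖│1
  ─────────────────
  a b c d e f g h

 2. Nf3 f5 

  a b c d e f g h
  ─────────────────
8│♜ ♞ ♝ ♛ ♚ ♝ ♞ ♜│8
7│· ♟ ♟ ♟ ♟ · ♟ ♟│7
6│♟ · · · · · · ·│6
5│· · · · · ♟ · ·│5
4│· · · · · · · ·│4
3│· · ♘ · · ♘ · ·│3
2│♙ ♙ ♙ ♙ ♙ ♙ ♙ ♙│2
1│♖ · ♗ ♕ ♔ ♗ · ♖│1
  ─────────────────
  a b c d e f g h

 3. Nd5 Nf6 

  a b c d e f g h
  ─────────────────
8│♜ ♞ ♝ ♛ ♚ ♝ · ♜│8
7│· ♟ ♟ ♟ ♟ · ♟ ♟│7
6│♟ · · · · ♞ · ·│6
5│· · · ♘ · ♟ · ·│5
4│· · · · · · · ·│4
3│· · · · · ♘ · ·│3
2│♙ ♙ ♙ ♙ ♙ ♙ ♙ ♙│2
1│♖ · ♗ ♕ ♔ ♗ · ♖│1
  ─────────────────
  a b c d e f g h



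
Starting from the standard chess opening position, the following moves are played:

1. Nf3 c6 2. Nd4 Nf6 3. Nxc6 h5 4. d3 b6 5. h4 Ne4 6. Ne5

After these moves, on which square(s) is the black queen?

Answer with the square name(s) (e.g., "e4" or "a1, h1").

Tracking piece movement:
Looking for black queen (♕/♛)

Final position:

  a b c d e f g h
  ─────────────────
8│♜ ♞ ♝ ♛ ♚ ♝ · ♜│8
7│♟ · · ♟ ♟ ♟ ♟ ·│7
6│· ♟ · · · · · ·│6
5│· · · · ♘ · · ♟│5
4│· · · · ♞ · · ♙│4
3│· · · ♙ · · · ·│3
2│♙ ♙ ♙ · ♙ ♙ ♙ ·│2
1│♖ ♘ ♗ ♕ ♔ ♗ · ♖│1
  ─────────────────
  a b c d e f g h


d8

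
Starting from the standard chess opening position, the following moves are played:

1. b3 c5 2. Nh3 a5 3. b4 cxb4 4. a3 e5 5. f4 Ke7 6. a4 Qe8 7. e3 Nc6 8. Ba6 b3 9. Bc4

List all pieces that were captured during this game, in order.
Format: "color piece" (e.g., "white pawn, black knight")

Tracking captures:
  cxb4: captured white pawn

white pawn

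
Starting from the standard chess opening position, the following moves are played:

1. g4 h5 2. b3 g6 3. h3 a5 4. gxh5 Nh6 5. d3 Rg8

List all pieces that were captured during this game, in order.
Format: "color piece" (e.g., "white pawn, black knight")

Tracking captures:
  gxh5: captured black pawn

black pawn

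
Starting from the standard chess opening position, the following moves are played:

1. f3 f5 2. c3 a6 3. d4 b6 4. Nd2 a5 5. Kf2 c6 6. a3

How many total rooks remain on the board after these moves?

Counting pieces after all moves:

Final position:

  a b c d e f g h
  ─────────────────
8│♜ ♞ ♝ ♛ ♚ ♝ ♞ ♜│8
7│· · · ♟ ♟ · ♟ ♟│7
6│· ♟ ♟ · · · · ·│6
5│♟ · · · · ♟ · ·│5
4│· · · ♙ · · · ·│4
3│♙ · ♙ · · ♙ · ·│3
2│· ♙ · ♘ ♙ ♔ ♙ ♙│2
1│♖ · ♗ ♕ · ♗ ♘ ♖│1
  ─────────────────
  a b c d e f g h


4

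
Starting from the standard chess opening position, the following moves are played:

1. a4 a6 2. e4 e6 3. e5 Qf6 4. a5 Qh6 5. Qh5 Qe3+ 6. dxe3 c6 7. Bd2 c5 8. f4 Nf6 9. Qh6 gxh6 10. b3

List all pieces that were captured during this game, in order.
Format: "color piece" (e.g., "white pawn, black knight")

Tracking captures:
  dxe3: captured black queen
  gxh6: captured white queen

black queen, white queen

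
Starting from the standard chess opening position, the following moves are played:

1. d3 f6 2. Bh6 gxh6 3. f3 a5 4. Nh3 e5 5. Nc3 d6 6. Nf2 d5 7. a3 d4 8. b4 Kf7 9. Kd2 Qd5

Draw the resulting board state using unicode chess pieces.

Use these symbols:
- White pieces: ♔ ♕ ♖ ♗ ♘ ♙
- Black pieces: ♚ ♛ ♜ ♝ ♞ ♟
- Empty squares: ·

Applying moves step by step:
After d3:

♜ ♞ ♝ ♛ ♚ ♝ ♞ ♜
♟ ♟ ♟ ♟ ♟ ♟ ♟ ♟
· · · · · · · ·
· · · · · · · ·
· · · · · · · ·
· · · ♙ · · · ·
♙ ♙ ♙ · ♙ ♙ ♙ ♙
♖ ♘ ♗ ♕ ♔ ♗ ♘ ♖


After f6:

♜ ♞ ♝ ♛ ♚ ♝ ♞ ♜
♟ ♟ ♟ ♟ ♟ · ♟ ♟
· · · · · ♟ · ·
· · · · · · · ·
· · · · · · · ·
· · · ♙ · · · ·
♙ ♙ ♙ · ♙ ♙ ♙ ♙
♖ ♘ ♗ ♕ ♔ ♗ ♘ ♖


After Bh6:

♜ ♞ ♝ ♛ ♚ ♝ ♞ ♜
♟ ♟ ♟ ♟ ♟ · ♟ ♟
· · · · · ♟ · ♗
· · · · · · · ·
· · · · · · · ·
· · · ♙ · · · ·
♙ ♙ ♙ · ♙ ♙ ♙ ♙
♖ ♘ · ♕ ♔ ♗ ♘ ♖


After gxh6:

♜ ♞ ♝ ♛ ♚ ♝ ♞ ♜
♟ ♟ ♟ ♟ ♟ · · ♟
· · · · · ♟ · ♟
· · · · · · · ·
· · · · · · · ·
· · · ♙ · · · ·
♙ ♙ ♙ · ♙ ♙ ♙ ♙
♖ ♘ · ♕ ♔ ♗ ♘ ♖


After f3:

♜ ♞ ♝ ♛ ♚ ♝ ♞ ♜
♟ ♟ ♟ ♟ ♟ · · ♟
· · · · · ♟ · ♟
· · · · · · · ·
· · · · · · · ·
· · · ♙ · ♙ · ·
♙ ♙ ♙ · ♙ · ♙ ♙
♖ ♘ · ♕ ♔ ♗ ♘ ♖


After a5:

♜ ♞ ♝ ♛ ♚ ♝ ♞ ♜
· ♟ ♟ ♟ ♟ · · ♟
· · · · · ♟ · ♟
♟ · · · · · · ·
· · · · · · · ·
· · · ♙ · ♙ · ·
♙ ♙ ♙ · ♙ · ♙ ♙
♖ ♘ · ♕ ♔ ♗ ♘ ♖


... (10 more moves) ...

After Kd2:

♜ ♞ ♝ ♛ · ♝ ♞ ♜
· ♟ ♟ · · ♚ · ♟
· · · · · ♟ · ♟
♟ · · · ♟ · · ·
· ♙ · ♟ · · · ·
♙ · ♘ ♙ · ♙ · ·
· · ♙ ♔ ♙ ♘ ♙ ♙
♖ · · ♕ · ♗ · ♖


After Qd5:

♜ ♞ ♝ · · ♝ ♞ ♜
· ♟ ♟ · · ♚ · ♟
· · · · · ♟ · ♟
♟ · · ♛ ♟ · · ·
· ♙ · ♟ · · · ·
♙ · ♘ ♙ · ♙ · ·
· · ♙ ♔ ♙ ♘ ♙ ♙
♖ · · ♕ · ♗ · ♖



  a b c d e f g h
  ─────────────────
8│♜ ♞ ♝ · · ♝ ♞ ♜│8
7│· ♟ ♟ · · ♚ · ♟│7
6│· · · · · ♟ · ♟│6
5│♟ · · ♛ ♟ · · ·│5
4│· ♙ · ♟ · · · ·│4
3│♙ · ♘ ♙ · ♙ · ·│3
2│· · ♙ ♔ ♙ ♘ ♙ ♙│2
1│♖ · · ♕ · ♗ · ♖│1
  ─────────────────
  a b c d e f g h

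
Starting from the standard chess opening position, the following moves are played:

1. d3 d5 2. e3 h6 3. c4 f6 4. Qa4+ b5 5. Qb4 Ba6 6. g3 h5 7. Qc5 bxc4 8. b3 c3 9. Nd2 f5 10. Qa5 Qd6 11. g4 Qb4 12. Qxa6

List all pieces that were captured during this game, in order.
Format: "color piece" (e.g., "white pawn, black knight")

Tracking captures:
  bxc4: captured white pawn
  Qxa6: captured black bishop

white pawn, black bishop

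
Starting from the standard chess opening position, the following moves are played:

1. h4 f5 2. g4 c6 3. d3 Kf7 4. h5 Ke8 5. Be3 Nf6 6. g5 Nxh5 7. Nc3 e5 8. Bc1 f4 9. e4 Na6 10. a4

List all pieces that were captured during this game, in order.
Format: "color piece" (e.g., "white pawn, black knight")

Tracking captures:
  Nxh5: captured white pawn

white pawn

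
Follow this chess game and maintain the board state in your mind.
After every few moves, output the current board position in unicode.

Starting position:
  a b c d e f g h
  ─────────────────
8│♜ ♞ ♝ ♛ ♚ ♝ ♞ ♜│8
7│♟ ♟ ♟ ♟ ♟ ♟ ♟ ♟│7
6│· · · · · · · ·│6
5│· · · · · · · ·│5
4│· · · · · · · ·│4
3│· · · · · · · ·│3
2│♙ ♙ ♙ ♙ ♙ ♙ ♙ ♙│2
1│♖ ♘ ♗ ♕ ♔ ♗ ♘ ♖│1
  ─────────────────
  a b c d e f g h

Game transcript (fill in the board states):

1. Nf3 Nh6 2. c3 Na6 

  a b c d e f g h
  ─────────────────
8│♜ · ♝ ♛ ♚ ♝ · ♜│8
7│♟ ♟ ♟ ♟ ♟ ♟ ♟ ♟│7
6│♞ · · · · · · ♞│6
5│· · · · · · · ·│5
4│· · · · · · · ·│4
3│· · ♙ · · ♘ · ·│3
2│♙ ♙ · ♙ ♙ ♙ ♙ ♙│2
1│♖ ♘ ♗ ♕ ♔ ♗ · ♖│1
  ─────────────────
  a b c d e f g h

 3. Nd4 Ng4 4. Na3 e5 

  a b c d e f g h
  ─────────────────
8│♜ · ♝ ♛ ♚ ♝ · ♜│8
7│♟ ♟ ♟ ♟ · ♟ ♟ ♟│7
6│♞ · · · · · · ·│6
5│· · · · ♟ · · ·│5
4│· · · ♘ · · ♞ ·│4
3│♘ · ♙ · · · · ·│3
2│♙ ♙ · ♙ ♙ ♙ ♙ ♙│2
1│♖ · ♗ ♕ ♔ ♗ · ♖│1
  ─────────────────
  a b c d e f g h

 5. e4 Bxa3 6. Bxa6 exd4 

  a b c d e f g h
  ─────────────────
8│♜ · ♝ ♛ ♚ · · ♜│8
7│♟ ♟ ♟ ♟ · ♟ ♟ ♟│7
6│♗ · · · · · · ·│6
5│· · · · · · · ·│5
4│· · · ♟ ♙ · ♞ ·│4
3│♝ · ♙ · · · · ·│3
2│♙ ♙ · ♙ · ♙ ♙ ♙│2
1│♖ · ♗ ♕ ♔ · · ♖│1
  ─────────────────
  a b c d e f g h



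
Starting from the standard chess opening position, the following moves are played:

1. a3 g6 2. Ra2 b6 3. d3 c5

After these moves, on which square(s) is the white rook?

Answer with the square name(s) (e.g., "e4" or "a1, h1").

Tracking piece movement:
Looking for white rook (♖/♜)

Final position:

  a b c d e f g h
  ─────────────────
8│♜ ♞ ♝ ♛ ♚ ♝ ♞ ♜│8
7│♟ · · ♟ ♟ ♟ · ♟│7
6│· ♟ · · · · ♟ ·│6
5│· · ♟ · · · · ·│5
4│· · · · · · · ·│4
3│♙ · · ♙ · · · ·│3
2│♖ ♙ ♙ · ♙ ♙ ♙ ♙│2
1│· ♘ ♗ ♕ ♔ ♗ ♘ ♖│1
  ─────────────────
  a b c d e f g h


a2, h1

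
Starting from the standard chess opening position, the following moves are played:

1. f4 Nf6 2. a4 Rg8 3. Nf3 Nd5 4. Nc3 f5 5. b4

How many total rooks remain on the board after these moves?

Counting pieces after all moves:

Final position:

  a b c d e f g h
  ─────────────────
8│♜ ♞ ♝ ♛ ♚ ♝ ♜ ·│8
7│♟ ♟ ♟ ♟ ♟ · ♟ ♟│7
6│· · · · · · · ·│6
5│· · · ♞ · ♟ · ·│5
4│♙ ♙ · · · ♙ · ·│4
3│· · ♘ · · ♘ · ·│3
2│· · ♙ ♙ ♙ · ♙ ♙│2
1│♖ · ♗ ♕ ♔ ♗ · ♖│1
  ─────────────────
  a b c d e f g h


4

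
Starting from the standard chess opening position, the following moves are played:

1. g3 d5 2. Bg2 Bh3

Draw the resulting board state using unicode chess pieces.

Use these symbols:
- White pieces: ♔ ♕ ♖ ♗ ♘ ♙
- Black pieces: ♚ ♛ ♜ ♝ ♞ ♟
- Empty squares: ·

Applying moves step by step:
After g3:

♜ ♞ ♝ ♛ ♚ ♝ ♞ ♜
♟ ♟ ♟ ♟ ♟ ♟ ♟ ♟
· · · · · · · ·
· · · · · · · ·
· · · · · · · ·
· · · · · · ♙ ·
♙ ♙ ♙ ♙ ♙ ♙ · ♙
♖ ♘ ♗ ♕ ♔ ♗ ♘ ♖


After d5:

♜ ♞ ♝ ♛ ♚ ♝ ♞ ♜
♟ ♟ ♟ · ♟ ♟ ♟ ♟
· · · · · · · ·
· · · ♟ · · · ·
· · · · · · · ·
· · · · · · ♙ ·
♙ ♙ ♙ ♙ ♙ ♙ · ♙
♖ ♘ ♗ ♕ ♔ ♗ ♘ ♖


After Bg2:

♜ ♞ ♝ ♛ ♚ ♝ ♞ ♜
♟ ♟ ♟ · ♟ ♟ ♟ ♟
· · · · · · · ·
· · · ♟ · · · ·
· · · · · · · ·
· · · · · · ♙ ·
♙ ♙ ♙ ♙ ♙ ♙ ♗ ♙
♖ ♘ ♗ ♕ ♔ · ♘ ♖


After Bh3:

♜ ♞ · ♛ ♚ ♝ ♞ ♜
♟ ♟ ♟ · ♟ ♟ ♟ ♟
· · · · · · · ·
· · · ♟ · · · ·
· · · · · · · ·
· · · · · · ♙ ♝
♙ ♙ ♙ ♙ ♙ ♙ ♗ ♙
♖ ♘ ♗ ♕ ♔ · ♘ ♖



  a b c d e f g h
  ─────────────────
8│♜ ♞ · ♛ ♚ ♝ ♞ ♜│8
7│♟ ♟ ♟ · ♟ ♟ ♟ ♟│7
6│· · · · · · · ·│6
5│· · · ♟ · · · ·│5
4│· · · · · · · ·│4
3│· · · · · · ♙ ♝│3
2│♙ ♙ ♙ ♙ ♙ ♙ ♗ ♙│2
1│♖ ♘ ♗ ♕ ♔ · ♘ ♖│1
  ─────────────────
  a b c d e f g h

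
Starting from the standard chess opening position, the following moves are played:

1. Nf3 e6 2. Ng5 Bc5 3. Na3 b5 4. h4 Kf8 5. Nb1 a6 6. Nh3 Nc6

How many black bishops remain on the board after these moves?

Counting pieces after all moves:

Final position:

  a b c d e f g h
  ─────────────────
8│♜ · ♝ ♛ · ♚ ♞ ♜│8
7│· · ♟ ♟ · ♟ ♟ ♟│7
6│♟ · ♞ · ♟ · · ·│6
5│· ♟ ♝ · · · · ·│5
4│· · · · · · · ♙│4
3│· · · · · · · ♘│3
2│♙ ♙ ♙ ♙ ♙ ♙ ♙ ·│2
1│♖ ♘ ♗ ♕ ♔ ♗ · ♖│1
  ─────────────────
  a b c d e f g h


2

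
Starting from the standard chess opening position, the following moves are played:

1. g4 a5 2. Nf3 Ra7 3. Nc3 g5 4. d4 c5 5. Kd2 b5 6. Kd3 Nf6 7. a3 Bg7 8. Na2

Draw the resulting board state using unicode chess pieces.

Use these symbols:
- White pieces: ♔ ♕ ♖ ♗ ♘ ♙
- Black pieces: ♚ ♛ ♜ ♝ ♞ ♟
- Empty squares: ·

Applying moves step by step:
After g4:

♜ ♞ ♝ ♛ ♚ ♝ ♞ ♜
♟ ♟ ♟ ♟ ♟ ♟ ♟ ♟
· · · · · · · ·
· · · · · · · ·
· · · · · · ♙ ·
· · · · · · · ·
♙ ♙ ♙ ♙ ♙ ♙ · ♙
♖ ♘ ♗ ♕ ♔ ♗ ♘ ♖


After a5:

♜ ♞ ♝ ♛ ♚ ♝ ♞ ♜
· ♟ ♟ ♟ ♟ ♟ ♟ ♟
· · · · · · · ·
♟ · · · · · · ·
· · · · · · ♙ ·
· · · · · · · ·
♙ ♙ ♙ ♙ ♙ ♙ · ♙
♖ ♘ ♗ ♕ ♔ ♗ ♘ ♖


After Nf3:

♜ ♞ ♝ ♛ ♚ ♝ ♞ ♜
· ♟ ♟ ♟ ♟ ♟ ♟ ♟
· · · · · · · ·
♟ · · · · · · ·
· · · · · · ♙ ·
· · · · · ♘ · ·
♙ ♙ ♙ ♙ ♙ ♙ · ♙
♖ ♘ ♗ ♕ ♔ ♗ · ♖


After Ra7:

· ♞ ♝ ♛ ♚ ♝ ♞ ♜
♜ ♟ ♟ ♟ ♟ ♟ ♟ ♟
· · · · · · · ·
♟ · · · · · · ·
· · · · · · ♙ ·
· · · · · ♘ · ·
♙ ♙ ♙ ♙ ♙ ♙ · ♙
♖ ♘ ♗ ♕ ♔ ♗ · ♖


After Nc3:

· ♞ ♝ ♛ ♚ ♝ ♞ ♜
♜ ♟ ♟ ♟ ♟ ♟ ♟ ♟
· · · · · · · ·
♟ · · · · · · ·
· · · · · · ♙ ·
· · ♘ · · ♘ · ·
♙ ♙ ♙ ♙ ♙ ♙ · ♙
♖ · ♗ ♕ ♔ ♗ · ♖


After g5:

· ♞ ♝ ♛ ♚ ♝ ♞ ♜
♜ ♟ ♟ ♟ ♟ ♟ · ♟
· · · · · · · ·
♟ · · · · · ♟ ·
· · · · · · ♙ ·
· · ♘ · · ♘ · ·
♙ ♙ ♙ ♙ ♙ ♙ · ♙
♖ · ♗ ♕ ♔ ♗ · ♖


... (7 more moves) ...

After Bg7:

· ♞ ♝ ♛ ♚ · · ♜
♜ · · ♟ ♟ ♟ ♝ ♟
· · · · · ♞ · ·
♟ ♟ ♟ · · · ♟ ·
· · · ♙ · · ♙ ·
♙ · ♘ ♔ · ♘ · ·
· ♙ ♙ · ♙ ♙ · ♙
♖ · ♗ ♕ · ♗ · ♖


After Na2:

· ♞ ♝ ♛ ♚ · · ♜
♜ · · ♟ ♟ ♟ ♝ ♟
· · · · · ♞ · ·
♟ ♟ ♟ · · · ♟ ·
· · · ♙ · · ♙ ·
♙ · · ♔ · ♘ · ·
♘ ♙ ♙ · ♙ ♙ · ♙
♖ · ♗ ♕ · ♗ · ♖



  a b c d e f g h
  ─────────────────
8│· ♞ ♝ ♛ ♚ · · ♜│8
7│♜ · · ♟ ♟ ♟ ♝ ♟│7
6│· · · · · ♞ · ·│6
5│♟ ♟ ♟ · · · ♟ ·│5
4│· · · ♙ · · ♙ ·│4
3│♙ · · ♔ · ♘ · ·│3
2│♘ ♙ ♙ · ♙ ♙ · ♙│2
1│♖ · ♗ ♕ · ♗ · ♖│1
  ─────────────────
  a b c d e f g h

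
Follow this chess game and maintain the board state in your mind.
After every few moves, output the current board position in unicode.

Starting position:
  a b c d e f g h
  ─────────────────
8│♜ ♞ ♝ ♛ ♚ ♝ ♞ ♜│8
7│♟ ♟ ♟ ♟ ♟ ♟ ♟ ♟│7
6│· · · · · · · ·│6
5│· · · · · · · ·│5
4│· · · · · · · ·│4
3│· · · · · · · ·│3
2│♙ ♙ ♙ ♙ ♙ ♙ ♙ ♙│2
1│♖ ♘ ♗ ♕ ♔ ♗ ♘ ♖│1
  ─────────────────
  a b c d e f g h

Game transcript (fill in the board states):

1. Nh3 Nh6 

  a b c d e f g h
  ─────────────────
8│♜ ♞ ♝ ♛ ♚ ♝ · ♜│8
7│♟ ♟ ♟ ♟ ♟ ♟ ♟ ♟│7
6│· · · · · · · ♞│6
5│· · · · · · · ·│5
4│· · · · · · · ·│4
3│· · · · · · · ♘│3
2│♙ ♙ ♙ ♙ ♙ ♙ ♙ ♙│2
1│♖ ♘ ♗ ♕ ♔ ♗ · ♖│1
  ─────────────────
  a b c d e f g h

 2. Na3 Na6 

  a b c d e f g h
  ─────────────────
8│♜ · ♝ ♛ ♚ ♝ · ♜│8
7│♟ ♟ ♟ ♟ ♟ ♟ ♟ ♟│7
6│♞ · · · · · · ♞│6
5│· · · · · · · ·│5
4│· · · · · · · ·│4
3│♘ · · · · · · ♘│3
2│♙ ♙ ♙ ♙ ♙ ♙ ♙ ♙│2
1│♖ · ♗ ♕ ♔ ♗ · ♖│1
  ─────────────────
  a b c d e f g h

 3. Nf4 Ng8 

  a b c d e f g h
  ─────────────────
8│♜ · ♝ ♛ ♚ ♝ ♞ ♜│8
7│♟ ♟ ♟ ♟ ♟ ♟ ♟ ♟│7
6│♞ · · · · · · ·│6
5│· · · · · · · ·│5
4│· · · · · ♘ · ·│4
3│♘ · · · · · · ·│3
2│♙ ♙ ♙ ♙ ♙ ♙ ♙ ♙│2
1│♖ · ♗ ♕ ♔ ♗ · ♖│1
  ─────────────────
  a b c d e f g h

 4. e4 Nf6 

  a b c d e f g h
  ─────────────────
8│♜ · ♝ ♛ ♚ ♝ · ♜│8
7│♟ ♟ ♟ ♟ ♟ ♟ ♟ ♟│7
6│♞ · · · · ♞ · ·│6
5│· · · · · · · ·│5
4│· · · · ♙ ♘ · ·│4
3│♘ · · · · · · ·│3
2│♙ ♙ ♙ ♙ · ♙ ♙ ♙│2
1│♖ · ♗ ♕ ♔ ♗ · ♖│1
  ─────────────────
  a b c d e f g h

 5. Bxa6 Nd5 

  a b c d e f g h
  ─────────────────
8│♜ · ♝ ♛ ♚ ♝ · ♜│8
7│♟ ♟ ♟ ♟ ♟ ♟ ♟ ♟│7
6│♗ · · · · · · ·│6
5│· · · ♞ · · · ·│5
4│· · · · ♙ ♘ · ·│4
3│♘ · · · · · · ·│3
2│♙ ♙ ♙ ♙ · ♙ ♙ ♙│2
1│♖ · ♗ ♕ ♔ · · ♖│1
  ─────────────────
  a b c d e f g h



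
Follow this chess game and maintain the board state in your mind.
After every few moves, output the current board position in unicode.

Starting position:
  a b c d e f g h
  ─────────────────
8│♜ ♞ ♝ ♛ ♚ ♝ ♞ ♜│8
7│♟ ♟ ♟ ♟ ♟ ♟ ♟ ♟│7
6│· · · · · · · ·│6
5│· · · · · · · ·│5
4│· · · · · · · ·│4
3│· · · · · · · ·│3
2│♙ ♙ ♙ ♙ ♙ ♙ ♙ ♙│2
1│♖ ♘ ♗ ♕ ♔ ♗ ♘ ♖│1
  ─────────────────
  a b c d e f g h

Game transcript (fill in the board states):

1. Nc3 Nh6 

  a b c d e f g h
  ─────────────────
8│♜ ♞ ♝ ♛ ♚ ♝ · ♜│8
7│♟ ♟ ♟ ♟ ♟ ♟ ♟ ♟│7
6│· · · · · · · ♞│6
5│· · · · · · · ·│5
4│· · · · · · · ·│4
3│· · ♘ · · · · ·│3
2│♙ ♙ ♙ ♙ ♙ ♙ ♙ ♙│2
1│♖ · ♗ ♕ ♔ ♗ ♘ ♖│1
  ─────────────────
  a b c d e f g h

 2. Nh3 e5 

  a b c d e f g h
  ─────────────────
8│♜ ♞ ♝ ♛ ♚ ♝ · ♜│8
7│♟ ♟ ♟ ♟ · ♟ ♟ ♟│7
6│· · · · · · · ♞│6
5│· · · · ♟ · · ·│5
4│· · · · · · · ·│4
3│· · ♘ · · · · ♘│3
2│♙ ♙ ♙ ♙ ♙ ♙ ♙ ♙│2
1│♖ · ♗ ♕ ♔ ♗ · ♖│1
  ─────────────────
  a b c d e f g h

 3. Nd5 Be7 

  a b c d e f g h
  ─────────────────
8│♜ ♞ ♝ ♛ ♚ · · ♜│8
7│♟ ♟ ♟ ♟ ♝ ♟ ♟ ♟│7
6│· · · · · · · ♞│6
5│· · · ♘ ♟ · · ·│5
4│· · · · · · · ·│4
3│· · · · · · · ♘│3
2│♙ ♙ ♙ ♙ ♙ ♙ ♙ ♙│2
1│♖ · ♗ ♕ ♔ ♗ · ♖│1
  ─────────────────
  a b c d e f g h



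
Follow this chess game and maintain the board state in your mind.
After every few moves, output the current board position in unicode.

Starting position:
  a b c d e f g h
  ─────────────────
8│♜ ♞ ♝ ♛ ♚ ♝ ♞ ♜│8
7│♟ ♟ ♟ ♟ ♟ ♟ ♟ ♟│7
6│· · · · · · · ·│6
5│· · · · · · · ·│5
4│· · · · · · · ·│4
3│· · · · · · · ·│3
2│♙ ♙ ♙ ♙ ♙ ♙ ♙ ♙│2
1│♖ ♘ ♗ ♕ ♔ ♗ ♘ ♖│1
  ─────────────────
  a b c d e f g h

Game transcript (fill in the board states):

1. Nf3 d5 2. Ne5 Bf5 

  a b c d e f g h
  ─────────────────
8│♜ ♞ · ♛ ♚ ♝ ♞ ♜│8
7│♟ ♟ ♟ · ♟ ♟ ♟ ♟│7
6│· · · · · · · ·│6
5│· · · ♟ ♘ ♝ · ·│5
4│· · · · · · · ·│4
3│· · · · · · · ·│3
2│♙ ♙ ♙ ♙ ♙ ♙ ♙ ♙│2
1│♖ ♘ ♗ ♕ ♔ ♗ · ♖│1
  ─────────────────
  a b c d e f g h

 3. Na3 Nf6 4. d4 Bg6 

  a b c d e f g h
  ─────────────────
8│♜ ♞ · ♛ ♚ ♝ · ♜│8
7│♟ ♟ ♟ · ♟ ♟ ♟ ♟│7
6│· · · · · ♞ ♝ ·│6
5│· · · ♟ ♘ · · ·│5
4│· · · ♙ · · · ·│4
3│♘ · · · · · · ·│3
2│♙ ♙ ♙ · ♙ ♙ ♙ ♙│2
1│♖ · ♗ ♕ ♔ ♗ · ♖│1
  ─────────────────
  a b c d e f g h

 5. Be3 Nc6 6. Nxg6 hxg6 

  a b c d e f g h
  ─────────────────
8│♜ · · ♛ ♚ ♝ · ♜│8
7│♟ ♟ ♟ · ♟ ♟ ♟ ·│7
6│· · ♞ · · ♞ ♟ ·│6
5│· · · ♟ · · · ·│5
4│· · · ♙ · · · ·│4
3│♘ · · · ♗ · · ·│3
2│♙ ♙ ♙ · ♙ ♙ ♙ ♙│2
1│♖ · · ♕ ♔ ♗ · ♖│1
  ─────────────────
  a b c d e f g h

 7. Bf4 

  a b c d e f g h
  ─────────────────
8│♜ · · ♛ ♚ ♝ · ♜│8
7│♟ ♟ ♟ · ♟ ♟ ♟ ·│7
6│· · ♞ · · ♞ ♟ ·│6
5│· · · ♟ · · · ·│5
4│· · · ♙ · ♗ · ·│4
3│♘ · · · · · · ·│3
2│♙ ♙ ♙ · ♙ ♙ ♙ ♙│2
1│♖ · · ♕ ♔ ♗ · ♖│1
  ─────────────────
  a b c d e f g h


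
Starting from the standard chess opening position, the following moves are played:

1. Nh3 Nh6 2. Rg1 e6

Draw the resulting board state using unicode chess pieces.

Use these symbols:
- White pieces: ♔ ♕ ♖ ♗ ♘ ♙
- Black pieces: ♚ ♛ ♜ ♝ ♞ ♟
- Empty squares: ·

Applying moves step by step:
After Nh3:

♜ ♞ ♝ ♛ ♚ ♝ ♞ ♜
♟ ♟ ♟ ♟ ♟ ♟ ♟ ♟
· · · · · · · ·
· · · · · · · ·
· · · · · · · ·
· · · · · · · ♘
♙ ♙ ♙ ♙ ♙ ♙ ♙ ♙
♖ ♘ ♗ ♕ ♔ ♗ · ♖


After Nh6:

♜ ♞ ♝ ♛ ♚ ♝ · ♜
♟ ♟ ♟ ♟ ♟ ♟ ♟ ♟
· · · · · · · ♞
· · · · · · · ·
· · · · · · · ·
· · · · · · · ♘
♙ ♙ ♙ ♙ ♙ ♙ ♙ ♙
♖ ♘ ♗ ♕ ♔ ♗ · ♖


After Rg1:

♜ ♞ ♝ ♛ ♚ ♝ · ♜
♟ ♟ ♟ ♟ ♟ ♟ ♟ ♟
· · · · · · · ♞
· · · · · · · ·
· · · · · · · ·
· · · · · · · ♘
♙ ♙ ♙ ♙ ♙ ♙ ♙ ♙
♖ ♘ ♗ ♕ ♔ ♗ ♖ ·


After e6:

♜ ♞ ♝ ♛ ♚ ♝ · ♜
♟ ♟ ♟ ♟ · ♟ ♟ ♟
· · · · ♟ · · ♞
· · · · · · · ·
· · · · · · · ·
· · · · · · · ♘
♙ ♙ ♙ ♙ ♙ ♙ ♙ ♙
♖ ♘ ♗ ♕ ♔ ♗ ♖ ·



  a b c d e f g h
  ─────────────────
8│♜ ♞ ♝ ♛ ♚ ♝ · ♜│8
7│♟ ♟ ♟ ♟ · ♟ ♟ ♟│7
6│· · · · ♟ · · ♞│6
5│· · · · · · · ·│5
4│· · · · · · · ·│4
3│· · · · · · · ♘│3
2│♙ ♙ ♙ ♙ ♙ ♙ ♙ ♙│2
1│♖ ♘ ♗ ♕ ♔ ♗ ♖ ·│1
  ─────────────────
  a b c d e f g h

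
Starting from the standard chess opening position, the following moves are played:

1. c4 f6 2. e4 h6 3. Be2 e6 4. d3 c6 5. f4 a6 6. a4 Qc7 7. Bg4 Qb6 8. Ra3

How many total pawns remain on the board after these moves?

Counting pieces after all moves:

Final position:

  a b c d e f g h
  ─────────────────
8│♜ ♞ ♝ · ♚ ♝ ♞ ♜│8
7│· ♟ · ♟ · · ♟ ·│7
6│♟ ♛ ♟ · ♟ ♟ · ♟│6
5│· · · · · · · ·│5
4│♙ · ♙ · ♙ ♙ ♗ ·│4
3│♖ · · ♙ · · · ·│3
2│· ♙ · · · · ♙ ♙│2
1│· ♘ ♗ ♕ ♔ · ♘ ♖│1
  ─────────────────
  a b c d e f g h


16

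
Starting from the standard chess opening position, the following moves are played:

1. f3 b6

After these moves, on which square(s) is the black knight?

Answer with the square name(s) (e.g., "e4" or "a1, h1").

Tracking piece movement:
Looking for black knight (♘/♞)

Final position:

  a b c d e f g h
  ─────────────────
8│♜ ♞ ♝ ♛ ♚ ♝ ♞ ♜│8
7│♟ · ♟ ♟ ♟ ♟ ♟ ♟│7
6│· ♟ · · · · · ·│6
5│· · · · · · · ·│5
4│· · · · · · · ·│4
3│· · · · · ♙ · ·│3
2│♙ ♙ ♙ ♙ ♙ · ♙ ♙│2
1│♖ ♘ ♗ ♕ ♔ ♗ ♘ ♖│1
  ─────────────────
  a b c d e f g h


b8, g8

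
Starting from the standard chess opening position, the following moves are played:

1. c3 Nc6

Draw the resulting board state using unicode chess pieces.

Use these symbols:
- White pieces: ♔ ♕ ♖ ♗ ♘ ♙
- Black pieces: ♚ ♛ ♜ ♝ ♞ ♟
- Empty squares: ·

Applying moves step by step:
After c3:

♜ ♞ ♝ ♛ ♚ ♝ ♞ ♜
♟ ♟ ♟ ♟ ♟ ♟ ♟ ♟
· · · · · · · ·
· · · · · · · ·
· · · · · · · ·
· · ♙ · · · · ·
♙ ♙ · ♙ ♙ ♙ ♙ ♙
♖ ♘ ♗ ♕ ♔ ♗ ♘ ♖


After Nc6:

♜ · ♝ ♛ ♚ ♝ ♞ ♜
♟ ♟ ♟ ♟ ♟ ♟ ♟ ♟
· · ♞ · · · · ·
· · · · · · · ·
· · · · · · · ·
· · ♙ · · · · ·
♙ ♙ · ♙ ♙ ♙ ♙ ♙
♖ ♘ ♗ ♕ ♔ ♗ ♘ ♖



  a b c d e f g h
  ─────────────────
8│♜ · ♝ ♛ ♚ ♝ ♞ ♜│8
7│♟ ♟ ♟ ♟ ♟ ♟ ♟ ♟│7
6│· · ♞ · · · · ·│6
5│· · · · · · · ·│5
4│· · · · · · · ·│4
3│· · ♙ · · · · ·│3
2│♙ ♙ · ♙ ♙ ♙ ♙ ♙│2
1│♖ ♘ ♗ ♕ ♔ ♗ ♘ ♖│1
  ─────────────────
  a b c d e f g h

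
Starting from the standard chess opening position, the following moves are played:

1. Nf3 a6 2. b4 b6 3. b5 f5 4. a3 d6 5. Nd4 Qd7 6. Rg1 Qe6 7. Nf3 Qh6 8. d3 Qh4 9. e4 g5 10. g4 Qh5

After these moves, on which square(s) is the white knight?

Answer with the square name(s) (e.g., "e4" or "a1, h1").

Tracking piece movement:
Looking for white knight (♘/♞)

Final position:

  a b c d e f g h
  ─────────────────
8│♜ ♞ ♝ · ♚ ♝ ♞ ♜│8
7│· · ♟ · ♟ · · ♟│7
6│♟ ♟ · ♟ · · · ·│6
5│· ♙ · · · ♟ ♟ ♛│5
4│· · · · ♙ · ♙ ·│4
3│♙ · · ♙ · ♘ · ·│3
2│· · ♙ · · ♙ · ♙│2
1│♖ ♘ ♗ ♕ ♔ ♗ ♖ ·│1
  ─────────────────
  a b c d e f g h


b1, f3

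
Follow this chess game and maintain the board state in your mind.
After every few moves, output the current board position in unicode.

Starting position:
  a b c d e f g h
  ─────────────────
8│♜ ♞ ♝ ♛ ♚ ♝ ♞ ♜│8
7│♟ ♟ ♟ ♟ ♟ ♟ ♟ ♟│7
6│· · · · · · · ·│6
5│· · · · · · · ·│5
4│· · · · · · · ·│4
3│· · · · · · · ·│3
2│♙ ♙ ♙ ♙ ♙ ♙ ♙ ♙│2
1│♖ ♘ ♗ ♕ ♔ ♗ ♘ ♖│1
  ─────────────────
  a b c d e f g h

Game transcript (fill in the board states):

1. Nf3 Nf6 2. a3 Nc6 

  a b c d e f g h
  ─────────────────
8│♜ · ♝ ♛ ♚ ♝ · ♜│8
7│♟ ♟ ♟ ♟ ♟ ♟ ♟ ♟│7
6│· · ♞ · · ♞ · ·│6
5│· · · · · · · ·│5
4│· · · · · · · ·│4
3│♙ · · · · ♘ · ·│3
2│· ♙ ♙ ♙ ♙ ♙ ♙ ♙│2
1│♖ ♘ ♗ ♕ ♔ ♗ · ♖│1
  ─────────────────
  a b c d e f g h

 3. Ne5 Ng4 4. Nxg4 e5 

  a b c d e f g h
  ─────────────────
8│♜ · ♝ ♛ ♚ ♝ · ♜│8
7│♟ ♟ ♟ ♟ · ♟ ♟ ♟│7
6│· · ♞ · · · · ·│6
5│· · · · ♟ · · ·│5
4│· · · · · · ♘ ·│4
3│♙ · · · · · · ·│3
2│· ♙ ♙ ♙ ♙ ♙ ♙ ♙│2
1│♖ ♘ ♗ ♕ ♔ ♗ · ♖│1
  ─────────────────
  a b c d e f g h

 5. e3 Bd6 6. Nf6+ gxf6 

  a b c d e f g h
  ─────────────────
8│♜ · ♝ ♛ ♚ · · ♜│8
7│♟ ♟ ♟ ♟ · ♟ · ♟│7
6│· · ♞ ♝ · ♟ · ·│6
5│· · · · ♟ · · ·│5
4│· · · · · · · ·│4
3│♙ · · · ♙ · · ·│3
2│· ♙ ♙ ♙ · ♙ ♙ ♙│2
1│♖ ♘ ♗ ♕ ♔ ♗ · ♖│1
  ─────────────────
  a b c d e f g h

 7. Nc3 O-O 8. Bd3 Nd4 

  a b c d e f g h
  ─────────────────
8│♜ · ♝ ♛ · ♜ ♚ ·│8
7│♟ ♟ ♟ ♟ · ♟ · ♟│7
6│· · · ♝ · ♟ · ·│6
5│· · · · ♟ · · ·│5
4│· · · ♞ · · · ·│4
3│♙ · ♘ ♗ ♙ · · ·│3
2│· ♙ ♙ ♙ · ♙ ♙ ♙│2
1│♖ · ♗ ♕ ♔ · · ♖│1
  ─────────────────
  a b c d e f g h

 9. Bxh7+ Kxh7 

  a b c d e f g h
  ─────────────────
8│♜ · ♝ ♛ · ♜ · ·│8
7│♟ ♟ ♟ ♟ · ♟ · ♚│7
6│· · · ♝ · ♟ · ·│6
5│· · · · ♟ · · ·│5
4│· · · ♞ · · · ·│4
3│♙ · ♘ · ♙ · · ·│3
2│· ♙ ♙ ♙ · ♙ ♙ ♙│2
1│♖ · ♗ ♕ ♔ · · ♖│1
  ─────────────────
  a b c d e f g h
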